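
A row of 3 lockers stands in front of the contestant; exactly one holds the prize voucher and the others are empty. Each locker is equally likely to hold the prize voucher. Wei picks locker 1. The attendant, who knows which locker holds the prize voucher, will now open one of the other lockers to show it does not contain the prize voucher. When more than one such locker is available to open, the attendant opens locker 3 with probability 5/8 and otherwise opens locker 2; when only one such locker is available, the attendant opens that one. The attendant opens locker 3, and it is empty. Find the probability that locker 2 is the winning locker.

Apply Bayes' rule, conditioning on where the prize voucher actually is.
If it is in locker 1 (prior 1/3): locker 3 is available, opened with probability 5/8; weight (1/3)·(5/8) = 5/24.
If it is in locker 2 (prior 1/3): only locker 3 is available, probability 1; weight (1/3)·1 = 1/3.
If it is in locker 3 (prior 1/3): the attendant opened locker 3, so this case is ruled out; weight (1/3)·0 = 0.
The weights sum to 13/24.
So P(the prize voucher in locker 2 | the attendant opened locker 3) = (1/3) / (13/24) = 8/13.

8/13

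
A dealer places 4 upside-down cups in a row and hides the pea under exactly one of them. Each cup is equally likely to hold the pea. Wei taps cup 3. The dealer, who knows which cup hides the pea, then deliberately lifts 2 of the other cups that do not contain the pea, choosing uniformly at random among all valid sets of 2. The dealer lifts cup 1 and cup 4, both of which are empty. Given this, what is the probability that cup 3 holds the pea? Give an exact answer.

Consider each possible location of the pea in turn.
If it is under either of cups 1 and 4 (prior 1/4 each): that cup was opened and seen not to hold the prize — ruled out; weight (1/4)·0 = 0 each.
If it is under cup 2 (prior 1/4): the dealer has no choice, probability 1; weight (1/4)·1 = 1/4.
If it is under cup 3 (prior 1/4): the dealer has 3 equally likely choices, so probability 1/3; weight (1/4)·(1/3) = 1/12.
The weights sum to 1/3.
So P(the pea under cup 3 | the dealer opened cup 1 and cup 4) = (1/12) / (1/3) = 1/4.

1/4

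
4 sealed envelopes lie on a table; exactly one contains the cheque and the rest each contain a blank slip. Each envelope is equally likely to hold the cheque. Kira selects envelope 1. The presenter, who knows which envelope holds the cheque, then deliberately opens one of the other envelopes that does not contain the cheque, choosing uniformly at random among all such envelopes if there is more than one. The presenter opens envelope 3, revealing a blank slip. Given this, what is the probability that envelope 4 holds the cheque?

Consider each possible location of the cheque in turn.
If it is in envelope 1 (prior 1/4): the presenter has 3 equally likely choices, so probability 1/3; weight (1/4)·(1/3) = 1/12.
If it is in either of envelopes 2 and 4 (prior 1/4 each): the presenter has 2 equally likely choices, so probability 1/2; weight (1/4)·(1/2) = 1/8 each.
If it is in envelope 3 (prior 1/4): the presenter opened envelope 3, so this case is ruled out; weight (1/4)·0 = 0.
The weights sum to 1/3.
So P(the cheque in envelope 4 | the presenter opened envelope 3) = (1/8) / (1/3) = 3/8.

3/8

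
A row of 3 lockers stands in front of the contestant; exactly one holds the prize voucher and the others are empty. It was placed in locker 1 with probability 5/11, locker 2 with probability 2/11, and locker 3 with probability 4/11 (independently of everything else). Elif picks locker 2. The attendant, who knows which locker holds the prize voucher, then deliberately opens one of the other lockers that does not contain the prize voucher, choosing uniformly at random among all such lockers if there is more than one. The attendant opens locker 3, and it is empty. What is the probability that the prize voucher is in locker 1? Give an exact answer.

5/6

Condition on the true location of the prize voucher.
If it is in locker 1 (prior 5/11): the attendant has no choice, probability 1; weight (5/11)·1 = 5/11.
If it is in locker 2 (prior 2/11): the attendant has 2 equally likely choices, so probability 1/2; weight (2/11)·(1/2) = 1/11.
If it is in locker 3 (prior 4/11): the attendant opened locker 3, so this case is ruled out; weight (4/11)·0 = 0.
The weights sum to 6/11.
So P(the prize voucher in locker 1 | the attendant opened locker 3) = (5/11) / (6/11) = 5/6.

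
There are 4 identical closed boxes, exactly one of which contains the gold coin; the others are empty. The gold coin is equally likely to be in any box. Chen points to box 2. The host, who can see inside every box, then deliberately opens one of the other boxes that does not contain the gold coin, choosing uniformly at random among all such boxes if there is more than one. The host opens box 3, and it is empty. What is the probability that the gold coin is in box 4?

Condition on the true location of the gold coin.
If it is in either of boxes 1 and 4 (prior 1/4 each): the host has 2 equally likely choices, so probability 1/2; weight (1/4)·(1/2) = 1/8 each.
If it is in box 2 (prior 1/4): the host has 3 equally likely choices, so probability 1/3; weight (1/4)·(1/3) = 1/12.
If it is in box 3 (prior 1/4): the host opened box 3, so this case is ruled out; weight (1/4)·0 = 0.
The weights sum to 1/3.
So P(the gold coin in box 4 | the host opened box 3) = (1/8) / (1/3) = 3/8.

3/8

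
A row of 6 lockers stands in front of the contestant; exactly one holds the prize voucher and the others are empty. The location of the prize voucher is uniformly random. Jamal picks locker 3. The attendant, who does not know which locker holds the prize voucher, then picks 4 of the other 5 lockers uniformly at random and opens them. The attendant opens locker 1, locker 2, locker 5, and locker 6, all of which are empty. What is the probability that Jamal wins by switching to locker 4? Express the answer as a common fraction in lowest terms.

1/2

Because the attendant chose which lockers to open without knowing where the prize voucher is, the choice is independent of the prize location. Learning that none of the 4 opened lockers holds the prize voucher simply rules out those 4 locations and leaves the remaining 2 lockers still equally likely by symmetry.
So P(the prize voucher in locker 4) = 1/2.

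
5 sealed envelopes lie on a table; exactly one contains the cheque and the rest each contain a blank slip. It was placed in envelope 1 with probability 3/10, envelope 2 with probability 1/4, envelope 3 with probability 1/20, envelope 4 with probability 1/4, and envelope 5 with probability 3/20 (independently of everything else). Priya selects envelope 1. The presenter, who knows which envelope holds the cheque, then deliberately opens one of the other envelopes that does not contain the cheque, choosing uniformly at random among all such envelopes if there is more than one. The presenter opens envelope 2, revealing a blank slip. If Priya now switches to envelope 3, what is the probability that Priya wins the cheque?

Apply Bayes' rule, conditioning on where the cheque actually is.
If it is in envelope 1 (prior 3/10): the presenter has 4 equally likely choices, so probability 1/4; weight (3/10)·(1/4) = 3/40.
If it is in envelope 2 (prior 1/4): the presenter opened envelope 2, so this case is ruled out; weight (1/4)·0 = 0.
If it is in envelope 3 (prior 1/20): the presenter has 3 equally likely choices, so probability 1/3; weight (1/20)·(1/3) = 1/60.
If it is in envelope 4 (prior 1/4): the presenter has 3 equally likely choices, so probability 1/3; weight (1/4)·(1/3) = 1/12.
If it is in envelope 5 (prior 3/20): the presenter has 3 equally likely choices, so probability 1/3; weight (3/20)·(1/3) = 1/20.
The weights sum to 9/40.
So P(the cheque in envelope 3 | the presenter opened envelope 2) = (1/60) / (9/40) = 2/27.

2/27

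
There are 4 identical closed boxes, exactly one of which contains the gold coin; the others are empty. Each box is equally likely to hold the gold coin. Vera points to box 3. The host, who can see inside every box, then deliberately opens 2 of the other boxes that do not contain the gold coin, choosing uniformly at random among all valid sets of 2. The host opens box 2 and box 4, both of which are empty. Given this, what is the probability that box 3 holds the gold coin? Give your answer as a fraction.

1/4

Apply Bayes' rule, conditioning on where the gold coin actually is.
If it is in box 1 (prior 1/4): the host has no choice, probability 1; weight (1/4)·1 = 1/4.
If it is in either of boxes 2 and 4 (prior 1/4 each): that box was opened and seen not to hold the prize — ruled out; weight (1/4)·0 = 0 each.
If it is in box 3 (prior 1/4): the host has 3 equally likely choices, so probability 1/3; weight (1/4)·(1/3) = 1/12.
The weights sum to 1/3.
So P(the gold coin in box 3 | the host opened box 2 and box 4) = (1/12) / (1/3) = 1/4.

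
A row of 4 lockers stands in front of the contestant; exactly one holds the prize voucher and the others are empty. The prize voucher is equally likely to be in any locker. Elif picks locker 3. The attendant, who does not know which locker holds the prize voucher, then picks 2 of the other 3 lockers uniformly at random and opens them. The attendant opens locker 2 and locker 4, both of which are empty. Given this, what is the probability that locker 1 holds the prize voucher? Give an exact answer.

Because the attendant chose which lockers to open without knowing where the prize voucher is, the choice is independent of the prize location. Learning that none of the 2 opened lockers holds the prize voucher simply rules out those 2 locations and leaves the remaining 2 lockers still equally likely by symmetry.
So P(the prize voucher in locker 1) = 1/2.

1/2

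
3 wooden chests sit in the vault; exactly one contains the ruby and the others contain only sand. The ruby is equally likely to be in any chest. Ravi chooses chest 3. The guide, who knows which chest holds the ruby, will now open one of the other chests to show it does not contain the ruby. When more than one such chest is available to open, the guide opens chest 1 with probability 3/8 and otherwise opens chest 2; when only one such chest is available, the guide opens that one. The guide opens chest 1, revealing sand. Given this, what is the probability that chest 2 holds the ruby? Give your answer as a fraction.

8/11

Apply Bayes' rule, conditioning on where the ruby actually is.
If it is in chest 1 (prior 1/3): the guide opened chest 1, so this case is ruled out; weight (1/3)·0 = 0.
If it is in chest 2 (prior 1/3): only chest 1 is available, probability 1; weight (1/3)·1 = 1/3.
If it is in chest 3 (prior 1/3): chest 1 is available, opened with probability 3/8; weight (1/3)·(3/8) = 1/8.
The weights sum to 11/24.
So P(the ruby in chest 2 | the guide opened chest 1) = (1/3) / (11/24) = 8/11.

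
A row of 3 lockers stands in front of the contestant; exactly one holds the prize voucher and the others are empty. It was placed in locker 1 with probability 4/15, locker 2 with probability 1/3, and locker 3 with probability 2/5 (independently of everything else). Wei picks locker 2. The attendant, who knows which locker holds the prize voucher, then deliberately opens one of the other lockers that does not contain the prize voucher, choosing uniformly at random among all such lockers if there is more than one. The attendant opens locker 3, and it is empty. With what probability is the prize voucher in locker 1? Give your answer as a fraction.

Consider each possible location of the prize voucher in turn.
If it is in locker 1 (prior 4/15): the attendant has no choice, probability 1; weight (4/15)·1 = 4/15.
If it is in locker 2 (prior 1/3): the attendant has 2 equally likely choices, so probability 1/2; weight (1/3)·(1/2) = 1/6.
If it is in locker 3 (prior 2/5): the attendant opened locker 3, so this case is ruled out; weight (2/5)·0 = 0.
The weights sum to 13/30.
So P(the prize voucher in locker 1 | the attendant opened locker 3) = (4/15) / (13/30) = 8/13.

8/13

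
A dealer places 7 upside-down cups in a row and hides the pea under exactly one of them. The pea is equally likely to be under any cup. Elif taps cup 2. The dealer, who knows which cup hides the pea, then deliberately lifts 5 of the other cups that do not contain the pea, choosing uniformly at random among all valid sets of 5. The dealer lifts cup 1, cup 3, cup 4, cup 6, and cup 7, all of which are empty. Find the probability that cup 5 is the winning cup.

6/7

Consider each possible location of the pea in turn.
If it is under any of cups 1, 3, 4, 6, and 7 (prior 1/7 each): that cup was opened and seen not to hold the prize — ruled out; weight (1/7)·0 = 0 each.
If it is under cup 2 (prior 1/7): the dealer has 6 equally likely choices, so probability 1/6; weight (1/7)·(1/6) = 1/42.
If it is under cup 5 (prior 1/7): the dealer has no choice, probability 1; weight (1/7)·1 = 1/7.
The weights sum to 1/6.
So P(the pea under cup 5 | the dealer opened cup 1, cup 3, cup 4, cup 6, and cup 7) = (1/7) / (1/6) = 6/7.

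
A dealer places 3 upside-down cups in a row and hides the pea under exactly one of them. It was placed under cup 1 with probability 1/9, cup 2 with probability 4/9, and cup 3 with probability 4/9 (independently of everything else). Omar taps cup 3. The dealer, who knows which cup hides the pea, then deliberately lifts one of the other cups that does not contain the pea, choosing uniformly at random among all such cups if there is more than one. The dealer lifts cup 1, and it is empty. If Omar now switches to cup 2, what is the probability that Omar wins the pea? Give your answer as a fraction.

Consider each possible location of the pea in turn.
If it is under cup 1 (prior 1/9): the dealer opened cup 1, so this case is ruled out; weight (1/9)·0 = 0.
If it is under cup 2 (prior 4/9): the dealer has no choice, probability 1; weight (4/9)·1 = 4/9.
If it is under cup 3 (prior 4/9): the dealer has 2 equally likely choices, so probability 1/2; weight (4/9)·(1/2) = 2/9.
The weights sum to 2/3.
So P(the pea under cup 2 | the dealer opened cup 1) = (4/9) / (2/3) = 2/3.

2/3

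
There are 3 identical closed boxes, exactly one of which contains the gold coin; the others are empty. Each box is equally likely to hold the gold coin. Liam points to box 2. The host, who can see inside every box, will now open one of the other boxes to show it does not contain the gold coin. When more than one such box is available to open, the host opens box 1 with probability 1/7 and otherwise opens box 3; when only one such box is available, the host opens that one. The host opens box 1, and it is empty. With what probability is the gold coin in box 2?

Apply Bayes' rule, conditioning on where the gold coin actually is.
If it is in box 1 (prior 1/3): the host opened box 1, so this case is ruled out; weight (1/3)·0 = 0.
If it is in box 2 (prior 1/3): box 1 is available, opened with probability 1/7; weight (1/3)·(1/7) = 1/21.
If it is in box 3 (prior 1/3): only box 1 is available, probability 1; weight (1/3)·1 = 1/3.
The weights sum to 8/21.
So P(the gold coin in box 2 | the host opened box 1) = (1/21) / (8/21) = 1/8.

1/8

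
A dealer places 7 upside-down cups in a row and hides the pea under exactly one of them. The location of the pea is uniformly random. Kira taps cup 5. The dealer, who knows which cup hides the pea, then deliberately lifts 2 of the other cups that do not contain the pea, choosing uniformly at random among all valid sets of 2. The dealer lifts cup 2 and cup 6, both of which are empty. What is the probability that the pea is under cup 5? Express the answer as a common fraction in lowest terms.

1/7

Apply Bayes' rule, conditioning on where the pea actually is.
If it is under any of cups 1, 3, 4, and 7 (prior 1/7 each): the dealer has 10 equally likely choices, so probability 1/10; weight (1/7)·(1/10) = 1/70 each.
If it is under either of cups 2 and 6 (prior 1/7 each): that cup was opened and seen not to hold the prize — ruled out; weight (1/7)·0 = 0 each.
If it is under cup 5 (prior 1/7): the dealer has 15 equally likely choices, so probability 1/15; weight (1/7)·(1/15) = 1/105.
The weights sum to 1/15.
So P(the pea under cup 5 | the dealer opened cup 2 and cup 6) = (1/105) / (1/15) = 1/7.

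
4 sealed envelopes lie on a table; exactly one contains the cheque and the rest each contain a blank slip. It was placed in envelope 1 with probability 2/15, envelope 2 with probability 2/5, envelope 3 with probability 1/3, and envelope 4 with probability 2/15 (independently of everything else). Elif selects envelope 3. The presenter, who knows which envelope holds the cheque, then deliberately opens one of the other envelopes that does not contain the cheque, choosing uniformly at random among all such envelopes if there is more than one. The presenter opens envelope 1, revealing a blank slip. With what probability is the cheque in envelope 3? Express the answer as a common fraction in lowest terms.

5/17

Apply Bayes' rule, conditioning on where the cheque actually is.
If it is in envelope 1 (prior 2/15): the presenter opened envelope 1, so this case is ruled out; weight (2/15)·0 = 0.
If it is in envelope 2 (prior 2/5): the presenter has 2 equally likely choices, so probability 1/2; weight (2/5)·(1/2) = 1/5.
If it is in envelope 3 (prior 1/3): the presenter has 3 equally likely choices, so probability 1/3; weight (1/3)·(1/3) = 1/9.
If it is in envelope 4 (prior 2/15): the presenter has 2 equally likely choices, so probability 1/2; weight (2/15)·(1/2) = 1/15.
The weights sum to 17/45.
So P(the cheque in envelope 3 | the presenter opened envelope 1) = (1/9) / (17/45) = 5/17.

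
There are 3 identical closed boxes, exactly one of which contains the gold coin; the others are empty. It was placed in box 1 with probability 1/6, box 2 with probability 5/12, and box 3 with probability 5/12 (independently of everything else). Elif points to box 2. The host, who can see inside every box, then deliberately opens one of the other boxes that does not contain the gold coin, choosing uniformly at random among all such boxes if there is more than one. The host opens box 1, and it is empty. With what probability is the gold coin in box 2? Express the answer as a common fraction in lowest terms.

1/3

Apply Bayes' rule, conditioning on where the gold coin actually is.
If it is in box 1 (prior 1/6): the host opened box 1, so this case is ruled out; weight (1/6)·0 = 0.
If it is in box 2 (prior 5/12): the host has 2 equally likely choices, so probability 1/2; weight (5/12)·(1/2) = 5/24.
If it is in box 3 (prior 5/12): the host has no choice, probability 1; weight (5/12)·1 = 5/12.
The weights sum to 5/8.
So P(the gold coin in box 2 | the host opened box 1) = (5/24) / (5/8) = 1/3.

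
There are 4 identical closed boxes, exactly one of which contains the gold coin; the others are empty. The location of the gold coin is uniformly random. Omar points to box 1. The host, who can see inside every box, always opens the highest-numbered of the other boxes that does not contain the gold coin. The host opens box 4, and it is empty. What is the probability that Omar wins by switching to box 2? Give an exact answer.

Consider each possible location of the gold coin in turn.
If it is in any of boxes 1, 2, and 3 (prior 1/4 each): box 4 is the highest-numbered option available, probability 1; weight (1/4)·1 = 1/4 each.
If it is in box 4 (prior 1/4): the host opened box 4, so this case is ruled out; weight (1/4)·0 = 0.
The weights sum to 3/4.
So P(the gold coin in box 2 | the host opened box 4) = (1/4) / (3/4) = 1/3.

1/3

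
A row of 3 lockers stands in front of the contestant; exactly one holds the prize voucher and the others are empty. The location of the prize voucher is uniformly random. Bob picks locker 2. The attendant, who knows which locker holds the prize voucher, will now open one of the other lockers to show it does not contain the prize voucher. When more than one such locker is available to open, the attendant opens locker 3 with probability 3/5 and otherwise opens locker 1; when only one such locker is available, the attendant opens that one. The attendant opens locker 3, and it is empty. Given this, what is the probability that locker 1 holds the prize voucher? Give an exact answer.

5/8

Condition on the true location of the prize voucher.
If it is in locker 1 (prior 1/3): only locker 3 is available, probability 1; weight (1/3)·1 = 1/3.
If it is in locker 2 (prior 1/3): locker 3 is available, opened with probability 3/5; weight (1/3)·(3/5) = 1/5.
If it is in locker 3 (prior 1/3): the attendant opened locker 3, so this case is ruled out; weight (1/3)·0 = 0.
The weights sum to 8/15.
So P(the prize voucher in locker 1 | the attendant opened locker 3) = (1/3) / (8/15) = 5/8.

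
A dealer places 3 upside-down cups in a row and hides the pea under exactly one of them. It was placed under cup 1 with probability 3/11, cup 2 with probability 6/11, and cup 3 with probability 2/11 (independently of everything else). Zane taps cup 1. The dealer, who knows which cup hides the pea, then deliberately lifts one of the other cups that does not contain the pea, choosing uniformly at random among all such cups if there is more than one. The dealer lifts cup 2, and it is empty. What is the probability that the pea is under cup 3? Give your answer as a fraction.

Consider each possible location of the pea in turn.
If it is under cup 1 (prior 3/11): the dealer has 2 equally likely choices, so probability 1/2; weight (3/11)·(1/2) = 3/22.
If it is under cup 2 (prior 6/11): the dealer opened cup 2, so this case is ruled out; weight (6/11)·0 = 0.
If it is under cup 3 (prior 2/11): the dealer has no choice, probability 1; weight (2/11)·1 = 2/11.
The weights sum to 7/22.
So P(the pea under cup 3 | the dealer opened cup 2) = (2/11) / (7/22) = 4/7.

4/7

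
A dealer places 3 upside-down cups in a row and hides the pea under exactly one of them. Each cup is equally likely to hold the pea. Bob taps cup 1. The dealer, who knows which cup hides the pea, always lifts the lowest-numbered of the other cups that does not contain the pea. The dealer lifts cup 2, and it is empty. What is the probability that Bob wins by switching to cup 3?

Condition on the true location of the pea.
If it is under either of cups 1 and 3 (prior 1/3 each): cup 2 is the lowest-numbered option available, probability 1; weight (1/3)·1 = 1/3 each.
If it is under cup 2 (prior 1/3): the dealer opened cup 2, so this case is ruled out; weight (1/3)·0 = 0.
The weights sum to 2/3.
So P(the pea under cup 3 | the dealer opened cup 2) = (1/3) / (2/3) = 1/2.

1/2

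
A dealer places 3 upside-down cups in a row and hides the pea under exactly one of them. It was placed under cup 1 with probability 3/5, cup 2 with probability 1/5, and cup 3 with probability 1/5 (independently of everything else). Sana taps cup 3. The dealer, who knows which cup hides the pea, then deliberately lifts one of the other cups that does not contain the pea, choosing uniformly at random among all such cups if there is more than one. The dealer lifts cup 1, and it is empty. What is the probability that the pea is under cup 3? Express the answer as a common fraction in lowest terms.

1/3

Condition on the true location of the pea.
If it is under cup 1 (prior 3/5): the dealer opened cup 1, so this case is ruled out; weight (3/5)·0 = 0.
If it is under cup 2 (prior 1/5): the dealer has no choice, probability 1; weight (1/5)·1 = 1/5.
If it is under cup 3 (prior 1/5): the dealer has 2 equally likely choices, so probability 1/2; weight (1/5)·(1/2) = 1/10.
The weights sum to 3/10.
So P(the pea under cup 3 | the dealer opened cup 1) = (1/10) / (3/10) = 1/3.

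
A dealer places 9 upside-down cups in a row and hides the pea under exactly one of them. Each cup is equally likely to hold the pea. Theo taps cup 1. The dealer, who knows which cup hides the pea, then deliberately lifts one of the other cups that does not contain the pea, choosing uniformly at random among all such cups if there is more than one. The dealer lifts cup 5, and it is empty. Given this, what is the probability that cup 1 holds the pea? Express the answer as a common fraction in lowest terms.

Apply Bayes' rule, conditioning on where the pea actually is.
If it is under cup 1 (prior 1/9): the dealer has 8 equally likely choices, so probability 1/8; weight (1/9)·(1/8) = 1/72.
If it is under any of cups 2, 3, 4, 6, 7, 8, and 9 (prior 1/9 each): the dealer has 7 equally likely choices, so probability 1/7; weight (1/9)·(1/7) = 1/63 each.
If it is under cup 5 (prior 1/9): the dealer opened cup 5, so this case is ruled out; weight (1/9)·0 = 0.
The weights sum to 1/8.
So P(the pea under cup 1 | the dealer opened cup 5) = (1/72) / (1/8) = 1/9.

1/9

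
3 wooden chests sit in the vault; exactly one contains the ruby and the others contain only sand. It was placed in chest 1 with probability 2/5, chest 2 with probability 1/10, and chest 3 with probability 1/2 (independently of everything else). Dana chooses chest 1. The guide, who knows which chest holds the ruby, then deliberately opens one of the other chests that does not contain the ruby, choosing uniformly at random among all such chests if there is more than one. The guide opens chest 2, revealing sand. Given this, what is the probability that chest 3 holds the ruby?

5/7

Consider each possible location of the ruby in turn.
If it is in chest 1 (prior 2/5): the guide has 2 equally likely choices, so probability 1/2; weight (2/5)·(1/2) = 1/5.
If it is in chest 2 (prior 1/10): the guide opened chest 2, so this case is ruled out; weight (1/10)·0 = 0.
If it is in chest 3 (prior 1/2): the guide has no choice, probability 1; weight (1/2)·1 = 1/2.
The weights sum to 7/10.
So P(the ruby in chest 3 | the guide opened chest 2) = (1/2) / (7/10) = 5/7.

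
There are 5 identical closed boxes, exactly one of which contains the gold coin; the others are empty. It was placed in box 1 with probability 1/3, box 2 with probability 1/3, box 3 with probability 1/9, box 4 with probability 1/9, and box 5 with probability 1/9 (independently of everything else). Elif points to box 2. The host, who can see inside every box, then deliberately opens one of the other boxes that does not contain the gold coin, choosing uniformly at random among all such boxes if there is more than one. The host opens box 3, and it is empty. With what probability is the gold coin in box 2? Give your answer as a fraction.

9/29

Condition on the true location of the gold coin.
If it is in box 1 (prior 1/3): the host has 3 equally likely choices, so probability 1/3; weight (1/3)·(1/3) = 1/9.
If it is in box 2 (prior 1/3): the host has 4 equally likely choices, so probability 1/4; weight (1/3)·(1/4) = 1/12.
If it is in box 3 (prior 1/9): the host opened box 3, so this case is ruled out; weight (1/9)·0 = 0.
If it is in either of boxes 4 and 5 (prior 1/9 each): the host has 3 equally likely choices, so probability 1/3; weight (1/9)·(1/3) = 1/27 each.
The weights sum to 29/108.
So P(the gold coin in box 2 | the host opened box 3) = (1/12) / (29/108) = 9/29.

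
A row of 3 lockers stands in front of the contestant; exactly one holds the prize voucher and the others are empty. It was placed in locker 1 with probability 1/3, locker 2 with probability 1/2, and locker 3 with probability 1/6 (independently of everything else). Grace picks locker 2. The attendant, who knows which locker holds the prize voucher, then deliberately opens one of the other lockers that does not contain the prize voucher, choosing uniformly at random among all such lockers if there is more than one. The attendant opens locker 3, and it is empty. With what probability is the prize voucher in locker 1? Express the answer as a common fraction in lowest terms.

Condition on the true location of the prize voucher.
If it is in locker 1 (prior 1/3): the attendant has no choice, probability 1; weight (1/3)·1 = 1/3.
If it is in locker 2 (prior 1/2): the attendant has 2 equally likely choices, so probability 1/2; weight (1/2)·(1/2) = 1/4.
If it is in locker 3 (prior 1/6): the attendant opened locker 3, so this case is ruled out; weight (1/6)·0 = 0.
The weights sum to 7/12.
So P(the prize voucher in locker 1 | the attendant opened locker 3) = (1/3) / (7/12) = 4/7.

4/7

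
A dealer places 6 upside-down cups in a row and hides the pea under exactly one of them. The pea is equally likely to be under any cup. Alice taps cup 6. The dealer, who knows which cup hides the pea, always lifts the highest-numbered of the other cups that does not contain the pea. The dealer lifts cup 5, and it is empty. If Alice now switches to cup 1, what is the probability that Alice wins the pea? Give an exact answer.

1/5

Condition on the true location of the pea.
If it is under any of cups 1, 2, 3, 4, and 6 (prior 1/6 each): cup 5 is the highest-numbered option available, probability 1; weight (1/6)·1 = 1/6 each.
If it is under cup 5 (prior 1/6): the dealer opened cup 5, so this case is ruled out; weight (1/6)·0 = 0.
The weights sum to 5/6.
So P(the pea under cup 1 | the dealer opened cup 5) = (1/6) / (5/6) = 1/5.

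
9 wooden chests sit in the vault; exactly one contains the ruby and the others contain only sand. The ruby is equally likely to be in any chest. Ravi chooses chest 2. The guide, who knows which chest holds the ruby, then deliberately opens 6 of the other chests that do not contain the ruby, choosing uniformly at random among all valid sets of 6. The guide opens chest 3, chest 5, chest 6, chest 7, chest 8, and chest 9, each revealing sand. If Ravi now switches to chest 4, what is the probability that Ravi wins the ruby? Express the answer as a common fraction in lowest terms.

4/9

Consider each possible location of the ruby in turn.
If it is in either of chests 1 and 4 (prior 1/9 each): the guide has 7 equally likely choices, so probability 1/7; weight (1/9)·(1/7) = 1/63 each.
If it is in chest 2 (prior 1/9): the guide has 28 equally likely choices, so probability 1/28; weight (1/9)·(1/28) = 1/252.
If it is in any of chests 3, 5, 6, 7, 8, and 9 (prior 1/9 each): that chest was opened and seen not to hold the prize — ruled out; weight (1/9)·0 = 0 each.
The weights sum to 1/28.
So P(the ruby in chest 4 | the guide opened chest 3, chest 5, chest 6, chest 7, chest 8, and chest 9) = (1/63) / (1/28) = 4/9.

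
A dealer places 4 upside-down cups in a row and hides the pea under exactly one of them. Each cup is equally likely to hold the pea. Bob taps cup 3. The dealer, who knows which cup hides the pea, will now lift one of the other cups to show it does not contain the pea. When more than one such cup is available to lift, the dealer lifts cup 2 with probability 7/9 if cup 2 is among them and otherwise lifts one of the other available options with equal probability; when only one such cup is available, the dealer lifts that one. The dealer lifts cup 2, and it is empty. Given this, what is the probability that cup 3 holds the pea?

Apply Bayes' rule, conditioning on where the pea actually is.
If it is under any of cups 1, 3, and 4 (prior 1/4 each): cup 2 is available, opened with probability 7/9; weight (1/4)·(7/9) = 7/36 each.
If it is under cup 2 (prior 1/4): the dealer opened cup 2, so this case is ruled out; weight (1/4)·0 = 0.
The weights sum to 7/12.
So P(the pea under cup 3 | the dealer opened cup 2) = (7/36) / (7/12) = 1/3.

1/3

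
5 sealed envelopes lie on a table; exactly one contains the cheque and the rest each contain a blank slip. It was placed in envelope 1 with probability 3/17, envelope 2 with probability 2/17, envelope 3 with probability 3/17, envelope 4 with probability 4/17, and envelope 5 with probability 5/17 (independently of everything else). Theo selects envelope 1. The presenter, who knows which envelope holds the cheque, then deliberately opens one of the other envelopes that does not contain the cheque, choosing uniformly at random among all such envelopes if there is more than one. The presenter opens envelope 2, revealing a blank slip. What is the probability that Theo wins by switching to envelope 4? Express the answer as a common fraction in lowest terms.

16/57

Condition on the true location of the cheque.
If it is in envelope 1 (prior 3/17): the presenter has 4 equally likely choices, so probability 1/4; weight (3/17)·(1/4) = 3/68.
If it is in envelope 2 (prior 2/17): the presenter opened envelope 2, so this case is ruled out; weight (2/17)·0 = 0.
If it is in envelope 3 (prior 3/17): the presenter has 3 equally likely choices, so probability 1/3; weight (3/17)·(1/3) = 1/17.
If it is in envelope 4 (prior 4/17): the presenter has 3 equally likely choices, so probability 1/3; weight (4/17)·(1/3) = 4/51.
If it is in envelope 5 (prior 5/17): the presenter has 3 equally likely choices, so probability 1/3; weight (5/17)·(1/3) = 5/51.
The weights sum to 19/68.
So P(the cheque in envelope 4 | the presenter opened envelope 2) = (4/51) / (19/68) = 16/57.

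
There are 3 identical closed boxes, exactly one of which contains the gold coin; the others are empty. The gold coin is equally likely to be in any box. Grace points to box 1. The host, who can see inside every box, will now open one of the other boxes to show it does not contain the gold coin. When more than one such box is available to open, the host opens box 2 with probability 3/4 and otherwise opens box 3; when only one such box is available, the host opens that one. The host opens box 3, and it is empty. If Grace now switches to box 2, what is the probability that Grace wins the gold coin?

4/5

Apply Bayes' rule, conditioning on where the gold coin actually is.
If it is in box 1 (prior 1/3): box 2 is available but not opened, probability 1/4; weight (1/3)·(1/4) = 1/12.
If it is in box 2 (prior 1/3): only box 3 is available, probability 1; weight (1/3)·1 = 1/3.
If it is in box 3 (prior 1/3): the host opened box 3, so this case is ruled out; weight (1/3)·0 = 0.
The weights sum to 5/12.
So P(the gold coin in box 2 | the host opened box 3) = (1/3) / (5/12) = 4/5.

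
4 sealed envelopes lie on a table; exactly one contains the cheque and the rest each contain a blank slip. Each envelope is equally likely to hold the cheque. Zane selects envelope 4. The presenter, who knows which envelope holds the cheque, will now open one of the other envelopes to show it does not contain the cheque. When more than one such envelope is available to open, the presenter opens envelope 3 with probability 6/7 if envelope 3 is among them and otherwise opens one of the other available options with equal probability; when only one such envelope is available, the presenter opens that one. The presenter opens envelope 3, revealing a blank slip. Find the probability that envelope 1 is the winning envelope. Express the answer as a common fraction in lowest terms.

1/3

Consider each possible location of the cheque in turn.
If it is in any of envelopes 1, 2, and 4 (prior 1/4 each): envelope 3 is available, opened with probability 6/7; weight (1/4)·(6/7) = 3/14 each.
If it is in envelope 3 (prior 1/4): the presenter opened envelope 3, so this case is ruled out; weight (1/4)·0 = 0.
The weights sum to 9/14.
So P(the cheque in envelope 1 | the presenter opened envelope 3) = (3/14) / (9/14) = 1/3.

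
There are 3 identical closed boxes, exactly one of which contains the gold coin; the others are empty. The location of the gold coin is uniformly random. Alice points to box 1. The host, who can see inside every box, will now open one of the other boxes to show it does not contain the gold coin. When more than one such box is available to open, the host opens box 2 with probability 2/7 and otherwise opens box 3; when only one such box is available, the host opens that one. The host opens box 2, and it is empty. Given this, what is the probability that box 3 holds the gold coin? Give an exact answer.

7/9

Condition on the true location of the gold coin.
If it is in box 1 (prior 1/3): box 2 is available, opened with probability 2/7; weight (1/3)·(2/7) = 2/21.
If it is in box 2 (prior 1/3): the host opened box 2, so this case is ruled out; weight (1/3)·0 = 0.
If it is in box 3 (prior 1/3): only box 2 is available, probability 1; weight (1/3)·1 = 1/3.
The weights sum to 3/7.
So P(the gold coin in box 3 | the host opened box 2) = (1/3) / (3/7) = 7/9.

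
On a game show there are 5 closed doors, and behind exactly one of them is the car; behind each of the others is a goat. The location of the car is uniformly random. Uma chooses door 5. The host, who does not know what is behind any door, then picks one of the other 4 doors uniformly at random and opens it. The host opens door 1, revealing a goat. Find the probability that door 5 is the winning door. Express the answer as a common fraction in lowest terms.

1/4

Because the host chose which door to open without knowing where the car is, the choice is independent of the prize location. Learning that door 1 does not hold the car simply rules out that one location and leaves the remaining 4 doors still equally likely by symmetry.
So P(the car behind door 5) = 1/4.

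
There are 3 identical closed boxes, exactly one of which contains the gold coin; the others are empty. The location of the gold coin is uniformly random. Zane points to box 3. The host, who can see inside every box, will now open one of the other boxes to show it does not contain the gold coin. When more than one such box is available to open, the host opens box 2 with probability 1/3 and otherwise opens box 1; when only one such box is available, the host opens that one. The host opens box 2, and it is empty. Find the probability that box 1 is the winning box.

3/4

Consider each possible location of the gold coin in turn.
If it is in box 1 (prior 1/3): only box 2 is available, probability 1; weight (1/3)·1 = 1/3.
If it is in box 2 (prior 1/3): the host opened box 2, so this case is ruled out; weight (1/3)·0 = 0.
If it is in box 3 (prior 1/3): box 2 is available, opened with probability 1/3; weight (1/3)·(1/3) = 1/9.
The weights sum to 4/9.
So P(the gold coin in box 1 | the host opened box 2) = (1/3) / (4/9) = 3/4.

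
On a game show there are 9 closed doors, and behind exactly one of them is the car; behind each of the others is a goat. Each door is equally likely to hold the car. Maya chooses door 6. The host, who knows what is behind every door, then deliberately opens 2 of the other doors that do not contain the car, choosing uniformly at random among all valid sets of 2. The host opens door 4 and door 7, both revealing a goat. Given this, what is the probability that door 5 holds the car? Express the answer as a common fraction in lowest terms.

4/27

Apply Bayes' rule, conditioning on where the car actually is.
If it is behind any of doors 1, 2, 3, 5, 8, and 9 (prior 1/9 each): the host has 21 equally likely choices, so probability 1/21; weight (1/9)·(1/21) = 1/189 each.
If it is behind either of doors 4 and 7 (prior 1/9 each): that door was opened and seen not to hold the prize — ruled out; weight (1/9)·0 = 0 each.
If it is behind door 6 (prior 1/9): the host has 28 equally likely choices, so probability 1/28; weight (1/9)·(1/28) = 1/252.
The weights sum to 1/28.
So P(the car behind door 5 | the host opened door 4 and door 7) = (1/189) / (1/28) = 4/27.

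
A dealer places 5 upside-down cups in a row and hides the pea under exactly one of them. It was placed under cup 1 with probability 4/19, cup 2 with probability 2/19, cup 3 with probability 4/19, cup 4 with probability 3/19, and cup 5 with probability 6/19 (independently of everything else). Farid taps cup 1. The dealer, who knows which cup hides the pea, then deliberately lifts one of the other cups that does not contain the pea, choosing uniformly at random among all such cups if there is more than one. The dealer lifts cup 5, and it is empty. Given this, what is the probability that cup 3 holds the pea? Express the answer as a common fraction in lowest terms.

1/3

Condition on the true location of the pea.
If it is under cup 1 (prior 4/19): the dealer has 4 equally likely choices, so probability 1/4; weight (4/19)·(1/4) = 1/19.
If it is under cup 2 (prior 2/19): the dealer has 3 equally likely choices, so probability 1/3; weight (2/19)·(1/3) = 2/57.
If it is under cup 3 (prior 4/19): the dealer has 3 equally likely choices, so probability 1/3; weight (4/19)·(1/3) = 4/57.
If it is under cup 4 (prior 3/19): the dealer has 3 equally likely choices, so probability 1/3; weight (3/19)·(1/3) = 1/19.
If it is under cup 5 (prior 6/19): the dealer opened cup 5, so this case is ruled out; weight (6/19)·0 = 0.
The weights sum to 4/19.
So P(the pea under cup 3 | the dealer opened cup 5) = (4/57) / (4/19) = 1/3.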